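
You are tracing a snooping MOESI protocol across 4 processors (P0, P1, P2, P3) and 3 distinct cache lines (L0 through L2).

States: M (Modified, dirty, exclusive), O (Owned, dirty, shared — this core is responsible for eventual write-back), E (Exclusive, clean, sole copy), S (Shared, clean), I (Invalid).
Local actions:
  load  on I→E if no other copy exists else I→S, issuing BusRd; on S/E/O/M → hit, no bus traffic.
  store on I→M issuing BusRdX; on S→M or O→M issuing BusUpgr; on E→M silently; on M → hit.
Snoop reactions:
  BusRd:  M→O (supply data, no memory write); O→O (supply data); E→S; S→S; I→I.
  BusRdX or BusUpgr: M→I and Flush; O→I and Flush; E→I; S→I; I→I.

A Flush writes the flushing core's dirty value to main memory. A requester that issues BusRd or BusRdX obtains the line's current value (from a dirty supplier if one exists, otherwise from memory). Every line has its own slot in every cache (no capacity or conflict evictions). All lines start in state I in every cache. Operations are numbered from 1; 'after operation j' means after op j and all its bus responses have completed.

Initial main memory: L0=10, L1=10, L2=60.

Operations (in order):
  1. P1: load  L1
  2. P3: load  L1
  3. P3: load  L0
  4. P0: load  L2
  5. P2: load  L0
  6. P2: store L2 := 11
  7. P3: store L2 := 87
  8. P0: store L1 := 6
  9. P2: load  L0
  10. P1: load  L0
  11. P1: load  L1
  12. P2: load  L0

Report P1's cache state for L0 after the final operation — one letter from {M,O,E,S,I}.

state = S

1. P1: load  L1  bus=[BusRd]  L1: P0=I P1=E P2=I P3=I  mem[L1]=10
2. P3: load  L1  bus=[BusRd]  L1: P0=I P1=S P2=I P3=S  mem[L1]=10
3. P3: load  L0  bus=[BusRd]  L0: P0=I P1=I P2=I P3=E  mem[L0]=10
4. P0: load  L2  bus=[BusRd]  L2: P0=E P1=I P2=I P3=I  mem[L2]=60
5. P2: load  L0  bus=[BusRd]  L0: P0=I P1=I P2=S P3=S  mem[L0]=10
6. P2: store L2 := 11  bus=[BusRdX]  L2: P0=I P1=I P2=M P3=I  mem[L2]=60
7. P3: store L2 := 87  bus=[BusRdX,Flush]  L2: P0=I P1=I P2=I P3=M  mem[L2]=11
8. P0: store L1 := 6  bus=[BusRdX]  L1: P0=M P1=I P2=I P3=I  mem[L1]=10
9. P2: load  L0  bus=[-]  L0: P0=I P1=I P2=S P3=S  mem[L0]=10
10. P1: load  L0  bus=[BusRd]  L0: P0=I P1=S P2=S P3=S  mem[L0]=10
11. P1: load  L1  bus=[BusRd]  L1: P0=O P1=S P2=I P3=I  mem[L1]=10
12. P2: load  L0  bus=[-]  L0: P0=I P1=S P2=S P3=S  mem[L0]=10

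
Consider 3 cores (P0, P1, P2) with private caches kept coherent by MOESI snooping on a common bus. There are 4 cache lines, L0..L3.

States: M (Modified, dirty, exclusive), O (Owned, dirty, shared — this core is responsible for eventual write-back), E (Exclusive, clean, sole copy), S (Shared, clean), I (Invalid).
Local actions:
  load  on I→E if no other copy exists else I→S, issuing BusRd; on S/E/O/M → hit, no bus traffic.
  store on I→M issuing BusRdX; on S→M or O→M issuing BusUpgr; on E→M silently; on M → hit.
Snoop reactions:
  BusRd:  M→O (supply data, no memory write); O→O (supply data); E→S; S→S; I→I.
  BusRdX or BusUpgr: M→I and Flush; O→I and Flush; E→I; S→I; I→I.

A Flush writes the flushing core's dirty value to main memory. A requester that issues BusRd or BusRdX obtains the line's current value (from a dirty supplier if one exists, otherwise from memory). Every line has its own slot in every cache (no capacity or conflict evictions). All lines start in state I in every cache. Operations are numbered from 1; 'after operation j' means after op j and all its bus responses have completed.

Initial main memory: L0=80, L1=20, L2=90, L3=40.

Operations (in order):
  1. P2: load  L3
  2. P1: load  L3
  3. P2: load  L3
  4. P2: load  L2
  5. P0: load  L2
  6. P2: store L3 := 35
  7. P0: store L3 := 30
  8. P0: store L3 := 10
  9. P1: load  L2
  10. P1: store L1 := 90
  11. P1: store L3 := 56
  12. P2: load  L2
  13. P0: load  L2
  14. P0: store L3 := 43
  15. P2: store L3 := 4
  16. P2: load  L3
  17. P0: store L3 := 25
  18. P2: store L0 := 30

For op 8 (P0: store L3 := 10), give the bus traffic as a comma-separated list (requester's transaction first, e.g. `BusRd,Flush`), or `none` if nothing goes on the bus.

step 1: P2: load  L3  ⟶  IIE  (L3)  txn=BusRd  M[L3]=40
step 2: P1: load  L3  ⟶  ISS  (L3)  txn=BusRd  M[L3]=40
step 3: P2: load  L3  ⟶  ISS  (L3)  txn=∅  M[L3]=40
step 4: P2: load  L2  ⟶  IIE  (L2)  txn=BusRd  M[L2]=90
step 5: P0: load  L2  ⟶  SIS  (L2)  txn=BusRd  M[L2]=90
step 6: P2: store L3 := 35  ⟶  IIM  (L3)  txn=BusUpgr  M[L3]=40
step 7: P0: store L3 := 30  ⟶  MII  (L3)  txn=BusRdX+Flush  M[L3]=35
step 8: P0: store L3 := 10  ⟶  MII  (L3)  txn=∅  M[L3]=35
step 9: P1: load  L2  ⟶  SSS  (L2)  txn=BusRd  M[L2]=90
step 10: P1: store L1 := 90  ⟶  IMI  (L1)  txn=BusRdX  M[L1]=20
step 11: P1: store L3 := 56  ⟶  IMI  (L3)  txn=BusRdX+Flush  M[L3]=10
step 12: P2: load  L2  ⟶  SSS  (L2)  txn=∅  M[L2]=90
step 13: P0: load  L2  ⟶  SSS  (L2)  txn=∅  M[L2]=90
step 14: P0: store L3 := 43  ⟶  MII  (L3)  txn=BusRdX+Flush  M[L3]=56
step 15: P2: store L3 := 4  ⟶  IIM  (L3)  txn=BusRdX+Flush  M[L3]=43
step 16: P2: load  L3  ⟶  IIM  (L3)  txn=∅  M[L3]=43
step 17: P0: store L3 := 25  ⟶  MII  (L3)  txn=BusRdX+Flush  M[L3]=4
step 18: P2: store L0 := 30  ⟶  IIM  (L0)  txn=BusRdX  M[L0]=80

bus = none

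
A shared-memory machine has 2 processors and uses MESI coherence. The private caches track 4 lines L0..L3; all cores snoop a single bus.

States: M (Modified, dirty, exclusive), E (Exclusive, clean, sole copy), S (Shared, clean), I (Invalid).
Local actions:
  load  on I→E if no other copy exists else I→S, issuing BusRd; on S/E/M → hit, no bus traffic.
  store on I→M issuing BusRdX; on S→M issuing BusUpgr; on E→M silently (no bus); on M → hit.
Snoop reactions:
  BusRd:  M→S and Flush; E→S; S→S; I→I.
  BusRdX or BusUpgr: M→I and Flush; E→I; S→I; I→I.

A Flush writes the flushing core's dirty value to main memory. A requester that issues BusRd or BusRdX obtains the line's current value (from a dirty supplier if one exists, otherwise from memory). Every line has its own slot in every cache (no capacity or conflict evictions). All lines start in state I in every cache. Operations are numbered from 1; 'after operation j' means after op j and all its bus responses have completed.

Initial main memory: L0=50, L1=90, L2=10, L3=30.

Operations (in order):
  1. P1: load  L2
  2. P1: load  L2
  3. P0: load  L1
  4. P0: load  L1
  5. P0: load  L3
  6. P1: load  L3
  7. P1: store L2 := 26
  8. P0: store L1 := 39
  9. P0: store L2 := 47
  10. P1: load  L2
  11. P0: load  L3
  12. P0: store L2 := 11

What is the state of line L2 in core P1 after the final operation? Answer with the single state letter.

state = I

step 1: P1: load  L2  ⟶  IE  (L2)  txn=BusRd  M[L2]=10
step 2: P1: load  L2  ⟶  IE  (L2)  txn=∅  M[L2]=10
step 3: P0: load  L1  ⟶  EI  (L1)  txn=BusRd  M[L1]=90
step 4: P0: load  L1  ⟶  EI  (L1)  txn=∅  M[L1]=90
step 5: P0: load  L3  ⟶  EI  (L3)  txn=BusRd  M[L3]=30
step 6: P1: load  L3  ⟶  SS  (L3)  txn=BusRd  M[L3]=30
step 7: P1: store L2 := 26  ⟶  IM  (L2)  txn=∅  M[L2]=10
step 8: P0: store L1 := 39  ⟶  MI  (L1)  txn=∅  M[L1]=90
step 9: P0: store L2 := 47  ⟶  MI  (L2)  txn=BusRdX+Flush  M[L2]=26
step 10: P1: load  L2  ⟶  SS  (L2)  txn=BusRd+Flush  M[L2]=47
step 11: P0: load  L3  ⟶  SS  (L3)  txn=∅  M[L3]=30
step 12: P0: store L2 := 11  ⟶  MI  (L2)  txn=BusUpgr  M[L2]=47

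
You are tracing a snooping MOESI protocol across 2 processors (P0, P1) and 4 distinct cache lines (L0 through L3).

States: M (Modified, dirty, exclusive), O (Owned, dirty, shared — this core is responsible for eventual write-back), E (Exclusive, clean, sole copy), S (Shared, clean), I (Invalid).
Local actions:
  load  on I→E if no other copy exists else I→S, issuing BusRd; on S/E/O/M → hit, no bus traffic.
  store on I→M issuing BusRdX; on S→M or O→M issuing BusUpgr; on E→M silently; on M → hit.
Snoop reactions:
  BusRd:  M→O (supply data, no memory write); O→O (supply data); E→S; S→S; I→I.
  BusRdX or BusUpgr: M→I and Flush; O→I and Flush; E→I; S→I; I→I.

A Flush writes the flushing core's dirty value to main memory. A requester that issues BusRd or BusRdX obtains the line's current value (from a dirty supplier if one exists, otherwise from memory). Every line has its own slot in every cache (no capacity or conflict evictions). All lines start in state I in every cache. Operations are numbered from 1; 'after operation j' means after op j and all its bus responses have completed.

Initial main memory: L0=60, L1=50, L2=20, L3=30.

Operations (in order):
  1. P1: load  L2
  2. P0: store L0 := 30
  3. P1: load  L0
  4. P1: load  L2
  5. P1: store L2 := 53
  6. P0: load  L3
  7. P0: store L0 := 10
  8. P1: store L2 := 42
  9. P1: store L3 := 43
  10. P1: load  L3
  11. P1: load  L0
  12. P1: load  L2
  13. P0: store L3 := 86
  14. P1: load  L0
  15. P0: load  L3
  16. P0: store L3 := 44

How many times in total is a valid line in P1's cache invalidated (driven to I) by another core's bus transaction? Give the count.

  op1 P1: load  L2 → I/E on L2; bus BusRd; mem=20
  op2 P0: store L0 := 30 → M/I on L0; bus BusRdX; mem=60
  op3 P1: load  L0 → O/S on L0; bus BusRd; mem=60
  op4 P1: load  L2 → I/E on L2; bus (none); mem=20
  op5 P1: store L2 := 53 → I/M on L2; bus (none); mem=20
  op6 P0: load  L3 → E/I on L3; bus BusRd; mem=30
  op7 P0: store L0 := 10 → M/I on L0; bus BusUpgr; mem=60
  op8 P1: store L2 := 42 → I/M on L2; bus (none); mem=20
  op9 P1: store L3 := 43 → I/M on L3; bus BusRdX; mem=30
  op10 P1: load  L3 → I/M on L3; bus (none); mem=30
  op11 P1: load  L0 → O/S on L0; bus BusRd; mem=60
  op12 P1: load  L2 → I/M on L2; bus (none); mem=20
  op13 P0: store L3 := 86 → M/I on L3; bus BusRdX Flush; mem=43
  op14 P1: load  L0 → O/S on L0; bus (none); mem=60
  op15 P0: load  L3 → M/I on L3; bus (none); mem=43
  op16 P0: store L3 := 44 → M/I on L3; bus (none); mem=43

invalidations = 2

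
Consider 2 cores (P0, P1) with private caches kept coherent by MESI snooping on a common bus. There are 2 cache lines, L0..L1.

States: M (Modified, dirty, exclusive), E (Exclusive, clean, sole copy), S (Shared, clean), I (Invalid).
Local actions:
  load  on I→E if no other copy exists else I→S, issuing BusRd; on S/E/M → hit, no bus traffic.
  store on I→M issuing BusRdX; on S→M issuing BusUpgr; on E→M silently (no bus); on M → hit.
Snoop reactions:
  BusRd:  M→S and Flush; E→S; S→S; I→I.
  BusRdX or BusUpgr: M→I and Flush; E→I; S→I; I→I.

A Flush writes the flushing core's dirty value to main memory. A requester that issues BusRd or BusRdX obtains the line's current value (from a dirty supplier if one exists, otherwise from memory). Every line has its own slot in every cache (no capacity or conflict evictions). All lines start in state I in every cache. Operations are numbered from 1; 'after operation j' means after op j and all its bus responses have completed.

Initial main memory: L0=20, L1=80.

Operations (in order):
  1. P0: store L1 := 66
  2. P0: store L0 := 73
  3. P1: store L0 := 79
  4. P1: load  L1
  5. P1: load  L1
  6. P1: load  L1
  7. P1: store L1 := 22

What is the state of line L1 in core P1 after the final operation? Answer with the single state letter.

state = M

[1] P0: store L1 := 66 | P0:M(66), P1:I | bus: BusRdX
[2] P0: store L0 := 73 | P0:M(73), P1:I | bus: BusRdX
[3] P1: store L0 := 79 | P0:I, P1:M(79) | bus: BusRdX,Flush
[4] P1: load  L1 | P0:S(66), P1:S(66) | bus: BusRd,Flush
[5] P1: load  L1 | P0:S(66), P1:S(66) | bus: none
[6] P1: load  L1 | P0:S(66), P1:S(66) | bus: none
[7] P1: store L1 := 22 | P0:I, P1:M(22) | bus: BusUpgr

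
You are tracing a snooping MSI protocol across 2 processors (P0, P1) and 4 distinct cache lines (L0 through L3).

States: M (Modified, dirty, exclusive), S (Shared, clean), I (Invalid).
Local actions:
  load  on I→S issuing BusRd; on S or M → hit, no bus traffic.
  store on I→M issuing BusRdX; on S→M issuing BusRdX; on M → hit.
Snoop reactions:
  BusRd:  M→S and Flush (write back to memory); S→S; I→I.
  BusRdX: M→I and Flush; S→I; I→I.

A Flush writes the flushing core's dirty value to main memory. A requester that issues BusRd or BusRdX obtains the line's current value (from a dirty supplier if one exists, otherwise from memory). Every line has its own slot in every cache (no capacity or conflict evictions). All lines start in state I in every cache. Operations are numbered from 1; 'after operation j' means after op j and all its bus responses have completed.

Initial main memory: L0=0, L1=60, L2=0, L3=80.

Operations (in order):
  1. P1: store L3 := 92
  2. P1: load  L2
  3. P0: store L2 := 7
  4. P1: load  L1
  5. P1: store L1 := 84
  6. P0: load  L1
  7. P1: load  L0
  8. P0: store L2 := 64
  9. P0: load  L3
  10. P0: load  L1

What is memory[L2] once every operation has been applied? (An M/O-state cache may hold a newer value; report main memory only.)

[1] P1: store L3 := 92 | P0:I, P1:M(92) | bus: BusRdX
[2] P1: load  L2 | P0:I, P1:S(0) | bus: BusRd
[3] P0: store L2 := 7 | P0:M(7), P1:I | bus: BusRdX
[4] P1: load  L1 | P0:I, P1:S(60) | bus: BusRd
[5] P1: store L1 := 84 | P0:I, P1:M(84) | bus: BusRdX
[6] P0: load  L1 | P0:S(84), P1:S(84) | bus: BusRd,Flush
[7] P1: load  L0 | P0:I, P1:S(0) | bus: BusRd
[8] P0: store L2 := 64 | P0:M(64), P1:I | bus: none
[9] P0: load  L3 | P0:S(92), P1:S(92) | bus: BusRd,Flush
[10] P0: load  L1 | P0:S(84), P1:S(84) | bus: none

memory[L2] = 0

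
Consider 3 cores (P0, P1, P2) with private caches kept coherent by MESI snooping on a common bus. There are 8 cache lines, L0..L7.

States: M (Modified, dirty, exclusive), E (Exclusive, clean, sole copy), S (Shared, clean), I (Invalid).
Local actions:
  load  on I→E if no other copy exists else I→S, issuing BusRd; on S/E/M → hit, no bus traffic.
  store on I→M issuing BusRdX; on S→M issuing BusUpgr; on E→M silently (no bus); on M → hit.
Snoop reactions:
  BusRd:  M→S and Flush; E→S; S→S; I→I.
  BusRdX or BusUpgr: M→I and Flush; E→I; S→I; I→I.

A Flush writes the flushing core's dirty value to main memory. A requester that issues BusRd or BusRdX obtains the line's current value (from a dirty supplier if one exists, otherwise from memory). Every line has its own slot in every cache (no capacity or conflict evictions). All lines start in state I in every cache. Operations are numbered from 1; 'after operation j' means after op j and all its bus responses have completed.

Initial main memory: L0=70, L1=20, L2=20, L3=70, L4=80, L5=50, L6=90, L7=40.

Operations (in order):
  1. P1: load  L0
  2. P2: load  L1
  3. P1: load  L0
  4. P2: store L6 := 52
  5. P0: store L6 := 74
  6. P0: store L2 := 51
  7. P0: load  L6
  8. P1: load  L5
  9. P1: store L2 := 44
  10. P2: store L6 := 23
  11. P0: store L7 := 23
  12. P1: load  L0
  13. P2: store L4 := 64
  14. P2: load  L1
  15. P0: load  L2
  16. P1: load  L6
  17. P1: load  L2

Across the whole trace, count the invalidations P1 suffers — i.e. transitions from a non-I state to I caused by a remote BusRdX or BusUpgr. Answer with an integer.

[1] P1: load  L0 | P0:I, P1:E(70), P2:I | bus: BusRd
[2] P2: load  L1 | P0:I, P1:I, P2:E(20) | bus: BusRd
[3] P1: load  L0 | P0:I, P1:E(70), P2:I | bus: none
[4] P2: store L6 := 52 | P0:I, P1:I, P2:M(52) | bus: BusRdX
[5] P0: store L6 := 74 | P0:M(74), P1:I, P2:I | bus: BusRdX,Flush
[6] P0: store L2 := 51 | P0:M(51), P1:I, P2:I | bus: BusRdX
[7] P0: load  L6 | P0:M(74), P1:I, P2:I | bus: none
[8] P1: load  L5 | P0:I, P1:E(50), P2:I | bus: BusRd
[9] P1: store L2 := 44 | P0:I, P1:M(44), P2:I | bus: BusRdX,Flush
[10] P2: store L6 := 23 | P0:I, P1:I, P2:M(23) | bus: BusRdX,Flush
[11] P0: store L7 := 23 | P0:M(23), P1:I, P2:I | bus: BusRdX
[12] P1: load  L0 | P0:I, P1:E(70), P2:I | bus: none
[13] P2: store L4 := 64 | P0:I, P1:I, P2:M(64) | bus: BusRdX
[14] P2: load  L1 | P0:I, P1:I, P2:E(20) | bus: none
[15] P0: load  L2 | P0:S(44), P1:S(44), P2:I | bus: BusRd,Flush
[16] P1: load  L6 | P0:I, P1:S(23), P2:S(23) | bus: BusRd,Flush
[17] P1: load  L2 | P0:S(44), P1:S(44), P2:I | bus: none

invalidations = 0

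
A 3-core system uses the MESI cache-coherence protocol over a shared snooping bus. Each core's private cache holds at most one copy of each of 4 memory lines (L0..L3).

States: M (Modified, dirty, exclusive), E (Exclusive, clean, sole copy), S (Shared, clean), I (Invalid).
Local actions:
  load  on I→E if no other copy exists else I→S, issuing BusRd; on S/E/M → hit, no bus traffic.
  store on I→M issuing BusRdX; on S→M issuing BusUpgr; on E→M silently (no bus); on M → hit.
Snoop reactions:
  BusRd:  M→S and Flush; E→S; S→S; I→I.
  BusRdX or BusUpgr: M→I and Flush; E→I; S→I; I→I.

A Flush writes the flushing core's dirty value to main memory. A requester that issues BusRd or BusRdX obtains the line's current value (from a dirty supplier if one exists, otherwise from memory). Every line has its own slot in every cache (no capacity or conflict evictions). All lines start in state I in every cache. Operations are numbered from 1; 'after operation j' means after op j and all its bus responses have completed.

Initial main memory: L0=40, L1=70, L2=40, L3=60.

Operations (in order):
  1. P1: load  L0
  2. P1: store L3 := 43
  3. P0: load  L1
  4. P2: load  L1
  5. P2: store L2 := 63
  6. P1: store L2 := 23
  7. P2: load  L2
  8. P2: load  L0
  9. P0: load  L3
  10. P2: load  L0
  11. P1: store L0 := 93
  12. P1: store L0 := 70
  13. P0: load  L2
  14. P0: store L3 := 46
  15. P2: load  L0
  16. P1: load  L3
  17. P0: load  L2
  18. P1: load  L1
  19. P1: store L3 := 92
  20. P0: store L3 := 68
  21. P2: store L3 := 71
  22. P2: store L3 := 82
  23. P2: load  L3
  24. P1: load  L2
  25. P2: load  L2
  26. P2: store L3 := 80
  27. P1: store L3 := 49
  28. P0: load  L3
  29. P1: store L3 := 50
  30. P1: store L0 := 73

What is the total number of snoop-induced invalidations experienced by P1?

1. P1: load  L0  bus=[BusRd]  L0: P0=I P1=E P2=I  mem[L0]=40
2. P1: store L3 := 43  bus=[BusRdX]  L3: P0=I P1=M P2=I  mem[L3]=60
3. P0: load  L1  bus=[BusRd]  L1: P0=E P1=I P2=I  mem[L1]=70
4. P2: load  L1  bus=[BusRd]  L1: P0=S P1=I P2=S  mem[L1]=70
5. P2: store L2 := 63  bus=[BusRdX]  L2: P0=I P1=I P2=M  mem[L2]=40
6. P1: store L2 := 23  bus=[BusRdX,Flush]  L2: P0=I P1=M P2=I  mem[L2]=63
7. P2: load  L2  bus=[BusRd,Flush]  L2: P0=I P1=S P2=S  mem[L2]=23
8. P2: load  L0  bus=[BusRd]  L0: P0=I P1=S P2=S  mem[L0]=40
9. P0: load  L3  bus=[BusRd,Flush]  L3: P0=S P1=S P2=I  mem[L3]=43
10. P2: load  L0  bus=[-]  L0: P0=I P1=S P2=S  mem[L0]=40
11. P1: store L0 := 93  bus=[BusUpgr]  L0: P0=I P1=M P2=I  mem[L0]=40
12. P1: store L0 := 70  bus=[-]  L0: P0=I P1=M P2=I  mem[L0]=40
13. P0: load  L2  bus=[BusRd]  L2: P0=S P1=S P2=S  mem[L2]=23
14. P0: store L3 := 46  bus=[BusUpgr]  L3: P0=M P1=I P2=I  mem[L3]=43
15. P2: load  L0  bus=[BusRd,Flush]  L0: P0=I P1=S P2=S  mem[L0]=70
16. P1: load  L3  bus=[BusRd,Flush]  L3: P0=S P1=S P2=I  mem[L3]=46
17. P0: load  L2  bus=[-]  L2: P0=S P1=S P2=S  mem[L2]=23
18. P1: load  L1  bus=[BusRd]  L1: P0=S P1=S P2=S  mem[L1]=70
19. P1: store L3 := 92  bus=[BusUpgr]  L3: P0=I P1=M P2=I  mem[L3]=46
20. P0: store L3 := 68  bus=[BusRdX,Flush]  L3: P0=M P1=I P2=I  mem[L3]=92
21. P2: store L3 := 71  bus=[BusRdX,Flush]  L3: P0=I P1=I P2=M  mem[L3]=68
22. P2: store L3 := 82  bus=[-]  L3: P0=I P1=I P2=M  mem[L3]=68
23. P2: load  L3  bus=[-]  L3: P0=I P1=I P2=M  mem[L3]=68
24. P1: load  L2  bus=[-]  L2: P0=S P1=S P2=S  mem[L2]=23
25. P2: load  L2  bus=[-]  L2: P0=S P1=S P2=S  mem[L2]=23
26. P2: store L3 := 80  bus=[-]  L3: P0=I P1=I P2=M  mem[L3]=68
27. P1: store L3 := 49  bus=[BusRdX,Flush]  L3: P0=I P1=M P2=I  mem[L3]=80
28. P0: load  L3  bus=[BusRd,Flush]  L3: P0=S P1=S P2=I  mem[L3]=49
29. P1: store L3 := 50  bus=[BusUpgr]  L3: P0=I P1=M P2=I  mem[L3]=49
30. P1: store L0 := 73  bus=[BusUpgr]  L0: P0=I P1=M P2=I  mem[L0]=70

invalidations = 2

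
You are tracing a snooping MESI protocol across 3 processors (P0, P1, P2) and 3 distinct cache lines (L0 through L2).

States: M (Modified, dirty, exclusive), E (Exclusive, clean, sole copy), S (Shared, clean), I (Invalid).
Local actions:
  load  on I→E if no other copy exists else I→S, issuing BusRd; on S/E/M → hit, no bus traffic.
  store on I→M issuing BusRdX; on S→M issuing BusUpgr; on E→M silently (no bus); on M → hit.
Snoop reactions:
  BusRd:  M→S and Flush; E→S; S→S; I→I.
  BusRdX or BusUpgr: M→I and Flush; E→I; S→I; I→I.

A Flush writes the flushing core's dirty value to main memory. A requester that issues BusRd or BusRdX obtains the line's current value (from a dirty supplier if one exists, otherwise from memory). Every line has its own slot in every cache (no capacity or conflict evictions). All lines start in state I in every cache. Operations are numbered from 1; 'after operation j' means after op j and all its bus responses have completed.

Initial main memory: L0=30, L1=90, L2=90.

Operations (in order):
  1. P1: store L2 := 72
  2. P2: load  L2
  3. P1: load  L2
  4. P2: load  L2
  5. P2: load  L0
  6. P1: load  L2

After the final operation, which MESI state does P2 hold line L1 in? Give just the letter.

  op1 P1: store L2 := 72 → I/M/I on L2; bus BusRdX; mem=90
  op2 P2: load  L2 → I/S/S on L2; bus BusRd Flush; mem=72
  op3 P1: load  L2 → I/S/S on L2; bus (none); mem=72
  op4 P2: load  L2 → I/S/S on L2; bus (none); mem=72
  op5 P2: load  L0 → I/I/E on L0; bus BusRd; mem=30
  op6 P1: load  L2 → I/S/S on L2; bus (none); mem=72

state = I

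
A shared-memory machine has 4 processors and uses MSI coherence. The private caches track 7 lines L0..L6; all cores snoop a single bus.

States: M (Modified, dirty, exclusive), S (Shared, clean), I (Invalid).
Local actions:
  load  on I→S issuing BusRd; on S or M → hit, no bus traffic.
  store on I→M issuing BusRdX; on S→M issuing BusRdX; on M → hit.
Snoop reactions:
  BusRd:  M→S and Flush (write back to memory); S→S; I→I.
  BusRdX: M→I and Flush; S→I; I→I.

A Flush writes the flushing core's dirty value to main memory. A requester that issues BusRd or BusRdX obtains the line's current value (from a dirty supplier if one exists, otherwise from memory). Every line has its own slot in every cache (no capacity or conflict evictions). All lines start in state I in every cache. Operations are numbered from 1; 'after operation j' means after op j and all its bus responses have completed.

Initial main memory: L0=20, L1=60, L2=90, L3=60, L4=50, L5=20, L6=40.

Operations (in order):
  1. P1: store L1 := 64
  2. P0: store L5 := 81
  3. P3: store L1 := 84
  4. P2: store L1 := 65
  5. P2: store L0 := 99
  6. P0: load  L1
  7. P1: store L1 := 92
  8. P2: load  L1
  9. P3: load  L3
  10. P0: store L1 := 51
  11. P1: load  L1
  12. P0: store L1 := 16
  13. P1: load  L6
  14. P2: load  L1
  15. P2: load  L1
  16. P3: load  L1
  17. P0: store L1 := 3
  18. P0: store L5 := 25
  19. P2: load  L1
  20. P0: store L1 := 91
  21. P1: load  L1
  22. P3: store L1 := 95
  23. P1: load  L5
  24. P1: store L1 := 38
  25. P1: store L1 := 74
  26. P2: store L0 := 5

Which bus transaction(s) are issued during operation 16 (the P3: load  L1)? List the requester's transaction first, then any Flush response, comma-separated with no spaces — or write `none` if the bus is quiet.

bus = BusRd

[1] P1: store L1 := 64 | P0:I, P1:M(64), P2:I, P3:I | bus: BusRdX
[2] P0: store L5 := 81 | P0:M(81), P1:I, P2:I, P3:I | bus: BusRdX
[3] P3: store L1 := 84 | P0:I, P1:I, P2:I, P3:M(84) | bus: BusRdX,Flush
[4] P2: store L1 := 65 | P0:I, P1:I, P2:M(65), P3:I | bus: BusRdX,Flush
[5] P2: store L0 := 99 | P0:I, P1:I, P2:M(99), P3:I | bus: BusRdX
[6] P0: load  L1 | P0:S(65), P1:I, P2:S(65), P3:I | bus: BusRd,Flush
[7] P1: store L1 := 92 | P0:I, P1:M(92), P2:I, P3:I | bus: BusRdX
[8] P2: load  L1 | P0:I, P1:S(92), P2:S(92), P3:I | bus: BusRd,Flush
[9] P3: load  L3 | P0:I, P1:I, P2:I, P3:S(60) | bus: BusRd
[10] P0: store L1 := 51 | P0:M(51), P1:I, P2:I, P3:I | bus: BusRdX
[11] P1: load  L1 | P0:S(51), P1:S(51), P2:I, P3:I | bus: BusRd,Flush
[12] P0: store L1 := 16 | P0:M(16), P1:I, P2:I, P3:I | bus: BusRdX
[13] P1: load  L6 | P0:I, P1:S(40), P2:I, P3:I | bus: BusRd
[14] P2: load  L1 | P0:S(16), P1:I, P2:S(16), P3:I | bus: BusRd,Flush
[15] P2: load  L1 | P0:S(16), P1:I, P2:S(16), P3:I | bus: none
[16] P3: load  L1 | P0:S(16), P1:I, P2:S(16), P3:S(16) | bus: BusRd
[17] P0: store L1 := 3 | P0:M(3), P1:I, P2:I, P3:I | bus: BusRdX
[18] P0: store L5 := 25 | P0:M(25), P1:I, P2:I, P3:I | bus: none
[19] P2: load  L1 | P0:S(3), P1:I, P2:S(3), P3:I | bus: BusRd,Flush
[20] P0: store L1 := 91 | P0:M(91), P1:I, P2:I, P3:I | bus: BusRdX
[21] P1: load  L1 | P0:S(91), P1:S(91), P2:I, P3:I | bus: BusRd,Flush
[22] P3: store L1 := 95 | P0:I, P1:I, P2:I, P3:M(95) | bus: BusRdX
[23] P1: load  L5 | P0:S(25), P1:S(25), P2:I, P3:I | bus: BusRd,Flush
[24] P1: store L1 := 38 | P0:I, P1:M(38), P2:I, P3:I | bus: BusRdX,Flush
[25] P1: store L1 := 74 | P0:I, P1:M(74), P2:I, P3:I | bus: none
[26] P2: store L0 := 5 | P0:I, P1:I, P2:M(5), P3:I | bus: none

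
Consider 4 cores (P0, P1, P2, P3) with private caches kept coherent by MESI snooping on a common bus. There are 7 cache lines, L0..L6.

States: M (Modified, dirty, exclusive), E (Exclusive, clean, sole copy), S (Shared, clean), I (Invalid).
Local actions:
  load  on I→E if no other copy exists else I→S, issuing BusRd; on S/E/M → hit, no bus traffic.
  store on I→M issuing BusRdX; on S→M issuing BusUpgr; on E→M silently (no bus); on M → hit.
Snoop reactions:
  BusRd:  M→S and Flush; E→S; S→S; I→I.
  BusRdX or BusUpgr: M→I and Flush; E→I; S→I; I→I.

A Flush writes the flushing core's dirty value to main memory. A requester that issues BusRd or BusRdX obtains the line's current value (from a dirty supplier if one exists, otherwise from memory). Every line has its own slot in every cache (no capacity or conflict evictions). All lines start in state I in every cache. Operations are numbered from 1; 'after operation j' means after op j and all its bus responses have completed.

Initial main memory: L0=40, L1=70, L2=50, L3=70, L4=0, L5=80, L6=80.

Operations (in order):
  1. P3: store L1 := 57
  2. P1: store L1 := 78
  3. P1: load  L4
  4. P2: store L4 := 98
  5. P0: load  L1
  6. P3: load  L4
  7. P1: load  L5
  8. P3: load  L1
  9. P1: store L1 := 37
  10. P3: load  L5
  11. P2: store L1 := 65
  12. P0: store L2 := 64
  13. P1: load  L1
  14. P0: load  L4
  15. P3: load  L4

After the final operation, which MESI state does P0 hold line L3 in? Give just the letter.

[1] P3: store L1 := 57 | P0:I, P1:I, P2:I, P3:M(57) | bus: BusRdX
[2] P1: store L1 := 78 | P0:I, P1:M(78), P2:I, P3:I | bus: BusRdX,Flush
[3] P1: load  L4 | P0:I, P1:E(0), P2:I, P3:I | bus: BusRd
[4] P2: store L4 := 98 | P0:I, P1:I, P2:M(98), P3:I | bus: BusRdX
[5] P0: load  L1 | P0:S(78), P1:S(78), P2:I, P3:I | bus: BusRd,Flush
[6] P3: load  L4 | P0:I, P1:I, P2:S(98), P3:S(98) | bus: BusRd,Flush
[7] P1: load  L5 | P0:I, P1:E(80), P2:I, P3:I | bus: BusRd
[8] P3: load  L1 | P0:S(78), P1:S(78), P2:I, P3:S(78) | bus: BusRd
[9] P1: store L1 := 37 | P0:I, P1:M(37), P2:I, P3:I | bus: BusUpgr
[10] P3: load  L5 | P0:I, P1:S(80), P2:I, P3:S(80) | bus: BusRd
[11] P2: store L1 := 65 | P0:I, P1:I, P2:M(65), P3:I | bus: BusRdX,Flush
[12] P0: store L2 := 64 | P0:M(64), P1:I, P2:I, P3:I | bus: BusRdX
[13] P1: load  L1 | P0:I, P1:S(65), P2:S(65), P3:I | bus: BusRd,Flush
[14] P0: load  L4 | P0:S(98), P1:I, P2:S(98), P3:S(98) | bus: BusRd
[15] P3: load  L4 | P0:S(98), P1:I, P2:S(98), P3:S(98) | bus: none

state = I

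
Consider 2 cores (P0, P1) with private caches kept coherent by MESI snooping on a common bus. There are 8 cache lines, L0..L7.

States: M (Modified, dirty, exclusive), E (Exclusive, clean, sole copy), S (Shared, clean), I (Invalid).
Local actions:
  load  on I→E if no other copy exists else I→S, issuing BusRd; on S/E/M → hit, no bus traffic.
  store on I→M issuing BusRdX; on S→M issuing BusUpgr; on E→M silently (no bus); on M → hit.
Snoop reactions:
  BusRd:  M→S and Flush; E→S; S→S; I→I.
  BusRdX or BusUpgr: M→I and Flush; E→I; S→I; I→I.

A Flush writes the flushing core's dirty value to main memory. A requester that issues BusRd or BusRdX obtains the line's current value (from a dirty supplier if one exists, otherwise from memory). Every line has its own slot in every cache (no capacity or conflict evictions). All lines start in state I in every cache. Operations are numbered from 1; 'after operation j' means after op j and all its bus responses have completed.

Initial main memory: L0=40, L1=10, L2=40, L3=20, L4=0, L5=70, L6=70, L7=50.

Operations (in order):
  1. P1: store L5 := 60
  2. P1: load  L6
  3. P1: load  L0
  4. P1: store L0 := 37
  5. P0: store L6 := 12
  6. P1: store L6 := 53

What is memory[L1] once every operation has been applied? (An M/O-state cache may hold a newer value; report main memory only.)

  op1 P1: store L5 := 60 → I/M on L5; bus BusRdX; mem=70
  op2 P1: load  L6 → I/E on L6; bus BusRd; mem=70
  op3 P1: load  L0 → I/E on L0; bus BusRd; mem=40
  op4 P1: store L0 := 37 → I/M on L0; bus (none); mem=40
  op5 P0: store L6 := 12 → M/I on L6; bus BusRdX; mem=70
  op6 P1: store L6 := 53 → I/M on L6; bus BusRdX Flush; mem=12

memory[L1] = 10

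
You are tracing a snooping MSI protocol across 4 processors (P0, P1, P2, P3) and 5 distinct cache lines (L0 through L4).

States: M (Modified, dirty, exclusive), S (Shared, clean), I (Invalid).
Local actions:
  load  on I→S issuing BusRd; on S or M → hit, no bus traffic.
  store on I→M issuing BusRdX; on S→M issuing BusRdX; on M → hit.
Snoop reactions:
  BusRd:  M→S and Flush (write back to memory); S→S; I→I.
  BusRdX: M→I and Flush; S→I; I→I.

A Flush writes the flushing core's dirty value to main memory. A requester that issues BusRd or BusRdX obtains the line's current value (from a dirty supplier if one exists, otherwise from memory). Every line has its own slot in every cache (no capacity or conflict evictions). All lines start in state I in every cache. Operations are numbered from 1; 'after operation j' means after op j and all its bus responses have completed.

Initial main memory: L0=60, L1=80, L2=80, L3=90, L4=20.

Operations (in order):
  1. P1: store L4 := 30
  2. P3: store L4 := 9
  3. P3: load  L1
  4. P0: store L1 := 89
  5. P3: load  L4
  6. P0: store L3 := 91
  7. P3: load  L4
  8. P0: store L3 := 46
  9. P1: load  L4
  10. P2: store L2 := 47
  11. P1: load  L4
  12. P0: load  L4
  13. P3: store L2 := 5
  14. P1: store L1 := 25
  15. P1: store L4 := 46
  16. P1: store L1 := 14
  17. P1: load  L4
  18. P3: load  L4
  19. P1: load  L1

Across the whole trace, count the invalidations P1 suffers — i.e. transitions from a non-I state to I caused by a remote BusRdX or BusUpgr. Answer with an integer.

1. P1: store L4 := 30  bus=[BusRdX]  L4: P0=I P1=M P2=I P3=I  mem[L4]=20
2. P3: store L4 := 9  bus=[BusRdX,Flush]  L4: P0=I P1=I P2=I P3=M  mem[L4]=30
3. P3: load  L1  bus=[BusRd]  L1: P0=I P1=I P2=I P3=S  mem[L1]=80
4. P0: store L1 := 89  bus=[BusRdX]  L1: P0=M P1=I P2=I P3=I  mem[L1]=80
5. P3: load  L4  bus=[-]  L4: P0=I P1=I P2=I P3=M  mem[L4]=30
6. P0: store L3 := 91  bus=[BusRdX]  L3: P0=M P1=I P2=I P3=I  mem[L3]=90
7. P3: load  L4  bus=[-]  L4: P0=I P1=I P2=I P3=M  mem[L4]=30
8. P0: store L3 := 46  bus=[-]  L3: P0=M P1=I P2=I P3=I  mem[L3]=90
9. P1: load  L4  bus=[BusRd,Flush]  L4: P0=I P1=S P2=I P3=S  mem[L4]=9
10. P2: store L2 := 47  bus=[BusRdX]  L2: P0=I P1=I P2=M P3=I  mem[L2]=80
11. P1: load  L4  bus=[-]  L4: P0=I P1=S P2=I P3=S  mem[L4]=9
12. P0: load  L4  bus=[BusRd]  L4: P0=S P1=S P2=I P3=S  mem[L4]=9
13. P3: store L2 := 5  bus=[BusRdX,Flush]  L2: P0=I P1=I P2=I P3=M  mem[L2]=47
14. P1: store L1 := 25  bus=[BusRdX,Flush]  L1: P0=I P1=M P2=I P3=I  mem[L1]=89
15. P1: store L4 := 46  bus=[BusRdX]  L4: P0=I P1=M P2=I P3=I  mem[L4]=9
16. P1: store L1 := 14  bus=[-]  L1: P0=I P1=M P2=I P3=I  mem[L1]=89
17. P1: load  L4  bus=[-]  L4: P0=I P1=M P2=I P3=I  mem[L4]=9
18. P3: load  L4  bus=[BusRd,Flush]  L4: P0=I P1=S P2=I P3=S  mem[L4]=46
19. P1: load  L1  bus=[-]  L1: P0=I P1=M P2=I P3=I  mem[L1]=89

invalidations = 1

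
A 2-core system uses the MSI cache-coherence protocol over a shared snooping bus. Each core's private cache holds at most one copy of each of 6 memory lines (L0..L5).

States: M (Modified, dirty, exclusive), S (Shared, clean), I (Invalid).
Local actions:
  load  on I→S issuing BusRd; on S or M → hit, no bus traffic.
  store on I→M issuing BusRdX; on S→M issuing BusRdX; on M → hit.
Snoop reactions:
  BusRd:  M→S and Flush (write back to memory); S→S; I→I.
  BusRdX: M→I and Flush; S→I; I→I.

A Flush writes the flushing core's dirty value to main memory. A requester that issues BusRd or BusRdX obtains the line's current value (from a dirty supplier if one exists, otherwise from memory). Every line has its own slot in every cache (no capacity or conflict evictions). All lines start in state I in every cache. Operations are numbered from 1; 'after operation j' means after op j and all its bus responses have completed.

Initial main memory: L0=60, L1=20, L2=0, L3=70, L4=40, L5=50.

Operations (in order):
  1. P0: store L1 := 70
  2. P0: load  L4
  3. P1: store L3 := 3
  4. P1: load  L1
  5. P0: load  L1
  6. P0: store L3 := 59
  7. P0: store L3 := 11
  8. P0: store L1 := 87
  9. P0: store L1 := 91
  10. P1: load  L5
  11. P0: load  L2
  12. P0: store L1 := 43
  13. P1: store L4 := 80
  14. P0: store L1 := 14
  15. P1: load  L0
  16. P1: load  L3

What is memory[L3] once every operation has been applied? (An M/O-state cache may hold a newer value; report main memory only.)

memory[L3] = 11

[1] P0: store L1 := 70 | P0:M(70), P1:I | bus: BusRdX
[2] P0: load  L4 | P0:S(40), P1:I | bus: BusRd
[3] P1: store L3 := 3 | P0:I, P1:M(3) | bus: BusRdX
[4] P1: load  L1 | P0:S(70), P1:S(70) | bus: BusRd,Flush
[5] P0: load  L1 | P0:S(70), P1:S(70) | bus: none
[6] P0: store L3 := 59 | P0:M(59), P1:I | bus: BusRdX,Flush
[7] P0: store L3 := 11 | P0:M(11), P1:I | bus: none
[8] P0: store L1 := 87 | P0:M(87), P1:I | bus: BusRdX
[9] P0: store L1 := 91 | P0:M(91), P1:I | bus: none
[10] P1: load  L5 | P0:I, P1:S(50) | bus: BusRd
[11] P0: load  L2 | P0:S(0), P1:I | bus: BusRd
[12] P0: store L1 := 43 | P0:M(43), P1:I | bus: none
[13] P1: store L4 := 80 | P0:I, P1:M(80) | bus: BusRdX
[14] P0: store L1 := 14 | P0:M(14), P1:I | bus: none
[15] P1: load  L0 | P0:I, P1:S(60) | bus: BusRd
[16] P1: load  L3 | P0:S(11), P1:S(11) | bus: BusRd,Flush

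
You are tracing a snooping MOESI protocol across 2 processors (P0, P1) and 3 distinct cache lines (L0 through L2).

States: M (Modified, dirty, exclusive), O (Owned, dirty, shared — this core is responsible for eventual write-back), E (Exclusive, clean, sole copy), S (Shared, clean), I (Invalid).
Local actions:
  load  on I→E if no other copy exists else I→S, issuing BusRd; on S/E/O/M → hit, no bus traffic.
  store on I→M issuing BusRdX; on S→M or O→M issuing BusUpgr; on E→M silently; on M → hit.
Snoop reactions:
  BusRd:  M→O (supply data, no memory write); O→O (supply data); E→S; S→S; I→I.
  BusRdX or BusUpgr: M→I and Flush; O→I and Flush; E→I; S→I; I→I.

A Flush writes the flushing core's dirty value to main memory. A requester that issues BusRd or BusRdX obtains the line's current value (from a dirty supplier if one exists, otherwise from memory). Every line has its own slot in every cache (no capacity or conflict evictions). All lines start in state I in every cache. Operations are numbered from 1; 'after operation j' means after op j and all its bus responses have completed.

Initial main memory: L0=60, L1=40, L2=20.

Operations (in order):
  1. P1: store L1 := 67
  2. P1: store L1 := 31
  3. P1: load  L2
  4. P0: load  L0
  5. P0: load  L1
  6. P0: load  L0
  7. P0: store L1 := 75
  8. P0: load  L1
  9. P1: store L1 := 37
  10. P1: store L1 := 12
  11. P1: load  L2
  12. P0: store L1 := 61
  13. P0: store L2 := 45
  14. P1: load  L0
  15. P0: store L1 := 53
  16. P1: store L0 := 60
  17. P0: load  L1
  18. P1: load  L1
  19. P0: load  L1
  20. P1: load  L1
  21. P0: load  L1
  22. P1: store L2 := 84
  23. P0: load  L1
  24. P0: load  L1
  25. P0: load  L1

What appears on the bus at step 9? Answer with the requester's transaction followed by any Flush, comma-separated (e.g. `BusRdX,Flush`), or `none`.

bus = BusRdX,Flush

1. P1: store L1 := 67  bus=[BusRdX]  L1: P0=I P1=M  mem[L1]=40
2. P1: store L1 := 31  bus=[-]  L1: P0=I P1=M  mem[L1]=40
3. P1: load  L2  bus=[BusRd]  L2: P0=I P1=E  mem[L2]=20
4. P0: load  L0  bus=[BusRd]  L0: P0=E P1=I  mem[L0]=60
5. P0: load  L1  bus=[BusRd]  L1: P0=S P1=O  mem[L1]=40
6. P0: load  L0  bus=[-]  L0: P0=E P1=I  mem[L0]=60
7. P0: store L1 := 75  bus=[BusUpgr,Flush]  L1: P0=M P1=I  mem[L1]=31
8. P0: load  L1  bus=[-]  L1: P0=M P1=I  mem[L1]=31
9. P1: store L1 := 37  bus=[BusRdX,Flush]  L1: P0=I P1=M  mem[L1]=75
10. P1: store L1 := 12  bus=[-]  L1: P0=I P1=M  mem[L1]=75
11. P1: load  L2  bus=[-]  L2: P0=I P1=E  mem[L2]=20
12. P0: store L1 := 61  bus=[BusRdX,Flush]  L1: P0=M P1=I  mem[L1]=12
13. P0: store L2 := 45  bus=[BusRdX]  L2: P0=M P1=I  mem[L2]=20
14. P1: load  L0  bus=[BusRd]  L0: P0=S P1=S  mem[L0]=60
15. P0: store L1 := 53  bus=[-]  L1: P0=M P1=I  mem[L1]=12
16. P1: store L0 := 60  bus=[BusUpgr]  L0: P0=I P1=M  mem[L0]=60
17. P0: load  L1  bus=[-]  L1: P0=M P1=I  mem[L1]=12
18. P1: load  L1  bus=[BusRd]  L1: P0=O P1=S  mem[L1]=12
19. P0: load  L1  bus=[-]  L1: P0=O P1=S  mem[L1]=12
20. P1: load  L1  bus=[-]  L1: P0=O P1=S  mem[L1]=12
21. P0: load  L1  bus=[-]  L1: P0=O P1=S  mem[L1]=12
22. P1: store L2 := 84  bus=[BusRdX,Flush]  L2: P0=I P1=M  mem[L2]=45
23. P0: load  L1  bus=[-]  L1: P0=O P1=S  mem[L1]=12
24. P0: load  L1  bus=[-]  L1: P0=O P1=S  mem[L1]=12
25. P0: load  L1  bus=[-]  L1: P0=O P1=S  mem[L1]=12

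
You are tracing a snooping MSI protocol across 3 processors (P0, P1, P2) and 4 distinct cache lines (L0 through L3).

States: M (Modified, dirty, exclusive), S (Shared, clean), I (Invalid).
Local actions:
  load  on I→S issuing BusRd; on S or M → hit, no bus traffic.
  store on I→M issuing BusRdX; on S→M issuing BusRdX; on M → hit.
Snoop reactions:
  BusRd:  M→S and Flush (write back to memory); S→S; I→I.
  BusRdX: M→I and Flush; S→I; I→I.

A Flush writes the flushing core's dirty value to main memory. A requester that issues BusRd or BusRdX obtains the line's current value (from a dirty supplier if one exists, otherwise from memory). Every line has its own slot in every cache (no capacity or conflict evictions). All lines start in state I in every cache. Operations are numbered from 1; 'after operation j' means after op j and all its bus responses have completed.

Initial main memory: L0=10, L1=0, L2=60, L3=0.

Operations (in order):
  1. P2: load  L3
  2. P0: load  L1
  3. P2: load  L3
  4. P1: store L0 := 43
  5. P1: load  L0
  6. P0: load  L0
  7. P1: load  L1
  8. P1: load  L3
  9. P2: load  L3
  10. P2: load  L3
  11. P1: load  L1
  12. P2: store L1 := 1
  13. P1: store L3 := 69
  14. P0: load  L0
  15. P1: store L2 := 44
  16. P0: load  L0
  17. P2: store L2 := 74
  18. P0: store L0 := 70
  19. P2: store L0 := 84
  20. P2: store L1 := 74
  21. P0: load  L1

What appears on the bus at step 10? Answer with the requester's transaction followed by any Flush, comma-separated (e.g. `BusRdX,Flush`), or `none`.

step 1: P2: load  L3  ⟶  IIS  (L3)  txn=BusRd  M[L3]=0
step 2: P0: load  L1  ⟶  SII  (L1)  txn=BusRd  M[L1]=0
step 3: P2: load  L3  ⟶  IIS  (L3)  txn=∅  M[L3]=0
step 4: P1: store L0 := 43  ⟶  IMI  (L0)  txn=BusRdX  M[L0]=10
step 5: P1: load  L0  ⟶  IMI  (L0)  txn=∅  M[L0]=10
step 6: P0: load  L0  ⟶  SSI  (L0)  txn=BusRd+Flush  M[L0]=43
step 7: P1: load  L1  ⟶  SSI  (L1)  txn=BusRd  M[L1]=0
step 8: P1: load  L3  ⟶  ISS  (L3)  txn=BusRd  M[L3]=0
step 9: P2: load  L3  ⟶  ISS  (L3)  txn=∅  M[L3]=0
step 10: P2: load  L3  ⟶  ISS  (L3)  txn=∅  M[L3]=0
step 11: P1: load  L1  ⟶  SSI  (L1)  txn=∅  M[L1]=0
step 12: P2: store L1 := 1  ⟶  IIM  (L1)  txn=BusRdX  M[L1]=0
step 13: P1: store L3 := 69  ⟶  IMI  (L3)  txn=BusRdX  M[L3]=0
step 14: P0: load  L0  ⟶  SSI  (L0)  txn=∅  M[L0]=43
step 15: P1: store L2 := 44  ⟶  IMI  (L2)  txn=BusRdX  M[L2]=60
step 16: P0: load  L0  ⟶  SSI  (L0)  txn=∅  M[L0]=43
step 17: P2: store L2 := 74  ⟶  IIM  (L2)  txn=BusRdX+Flush  M[L2]=44
step 18: P0: store L0 := 70  ⟶  MII  (L0)  txn=BusRdX  M[L0]=43
step 19: P2: store L0 := 84  ⟶  IIM  (L0)  txn=BusRdX+Flush  M[L0]=70
step 20: P2: store L1 := 74  ⟶  IIM  (L1)  txn=∅  M[L1]=0
step 21: P0: load  L1  ⟶  SIS  (L1)  txn=BusRd+Flush  M[L1]=74

bus = none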